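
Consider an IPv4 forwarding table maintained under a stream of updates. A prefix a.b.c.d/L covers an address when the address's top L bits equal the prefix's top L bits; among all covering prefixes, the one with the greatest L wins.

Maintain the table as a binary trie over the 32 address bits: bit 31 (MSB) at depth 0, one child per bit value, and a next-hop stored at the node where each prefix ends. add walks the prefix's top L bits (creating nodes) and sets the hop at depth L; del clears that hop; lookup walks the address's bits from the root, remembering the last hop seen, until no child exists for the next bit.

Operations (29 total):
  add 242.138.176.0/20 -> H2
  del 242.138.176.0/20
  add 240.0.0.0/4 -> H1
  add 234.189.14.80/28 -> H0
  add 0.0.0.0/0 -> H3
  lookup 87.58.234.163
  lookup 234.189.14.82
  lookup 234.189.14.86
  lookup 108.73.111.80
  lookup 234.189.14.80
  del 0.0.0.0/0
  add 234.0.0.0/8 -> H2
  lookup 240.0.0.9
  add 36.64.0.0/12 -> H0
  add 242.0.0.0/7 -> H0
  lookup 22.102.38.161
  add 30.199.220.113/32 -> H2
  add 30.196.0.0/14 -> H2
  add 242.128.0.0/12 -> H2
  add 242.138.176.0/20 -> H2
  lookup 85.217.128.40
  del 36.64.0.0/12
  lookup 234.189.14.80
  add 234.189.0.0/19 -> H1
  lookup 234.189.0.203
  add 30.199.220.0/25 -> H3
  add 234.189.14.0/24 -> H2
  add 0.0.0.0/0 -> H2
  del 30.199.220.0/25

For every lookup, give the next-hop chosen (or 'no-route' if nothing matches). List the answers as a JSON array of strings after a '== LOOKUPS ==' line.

Trace:
  + 242.138.176.0/20 (H2) depth=20
  - 242.138.176.0/20 clear@20
  + 240.0.0.0/4 (H1) depth=4
  + 234.189.14.80/28 (H0) depth=28
  + 0.0.0.0/0 (H3) depth=0
  Q 87.58.234.163: descend ε ; hops seen [H3] ; pick H3
  Q 234.189.14.82: descend 1110101010111101000011100101 ; hops seen [H3,H0] ; pick H0
  Q 234.189.14.86: descend 1110101010111101000011100101 ; hops seen [H3,H0] ; pick H0
  Q 108.73.111.80: descend ε ; hops seen [H3] ; pick H3
  Q 234.189.14.80: descend 1110101010111101000011100101 ; hops seen [H3,H0] ; pick H0
  - 0.0.0.0/0 clear@0
  + 234.0.0.0/8 (H2) depth=8
  Q 240.0.0.9: descend 111100 ; hops seen [H1] ; pick H1
  + 36.64.0.0/12 (H0) depth=12
  + 242.0.0.0/7 (H0) depth=7
  Q 22.102.38.161: descend 00 ; hops seen [∅] ; pick no-route
  + 30.199.220.113/32 (H2) depth=32
  + 30.196.0.0/14 (H2) depth=14
  + 242.128.0.0/12 (H2) depth=12
  + 242.138.176.0/20 (H2) depth=20
  Q 85.217.128.40: descend 0 ; hops seen [∅] ; pick no-route
  - 36.64.0.0/12 clear@12
  Q 234.189.14.80: descend 1110101010111101000011100101 ; hops seen [H2,H0] ; pick H0
  + 234.189.0.0/19 (H1) depth=19
  Q 234.189.0.203: descend 11101010101111010000 ; hops seen [H2,H1] ; pick H1
  + 30.199.220.0/25 (H3) depth=25
  + 234.189.14.0/24 (H2) depth=24
  + 0.0.0.0/0 (H2) depth=0
  - 30.199.220.0/25 clear@25

== LOOKUPS ==
["H3","H0","H0","H3","H0","H1","no-route","no-route","H0","H1"]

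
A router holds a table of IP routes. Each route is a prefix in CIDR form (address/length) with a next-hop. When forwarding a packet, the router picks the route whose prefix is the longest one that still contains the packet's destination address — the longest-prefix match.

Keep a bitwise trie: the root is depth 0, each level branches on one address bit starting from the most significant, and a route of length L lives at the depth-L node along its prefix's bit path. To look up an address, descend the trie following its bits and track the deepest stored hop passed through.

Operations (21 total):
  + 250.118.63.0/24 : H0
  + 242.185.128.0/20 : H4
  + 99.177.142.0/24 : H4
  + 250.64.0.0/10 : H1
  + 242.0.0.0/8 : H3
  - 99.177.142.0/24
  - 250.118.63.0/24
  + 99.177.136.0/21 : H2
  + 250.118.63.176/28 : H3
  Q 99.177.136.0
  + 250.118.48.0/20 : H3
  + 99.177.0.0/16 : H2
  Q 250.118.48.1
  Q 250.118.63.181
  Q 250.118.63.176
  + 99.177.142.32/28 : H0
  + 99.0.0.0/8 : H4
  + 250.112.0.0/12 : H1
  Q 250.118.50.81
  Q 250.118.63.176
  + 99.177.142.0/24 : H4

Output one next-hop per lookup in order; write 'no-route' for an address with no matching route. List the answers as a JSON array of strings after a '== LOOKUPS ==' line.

Apply in order:
  add 250.118.63.0/24 -> H0 at depth 24
  add 242.185.128.0/20 -> H4 at depth 20
  add 99.177.142.0/24 -> H4 at depth 24
  add 250.64.0.0/10 -> H1 at depth 10
  add 242.0.0.0/8 -> H3 at depth 8
  del 99.177.142.0/24 (clear depth 24)
  del 250.118.63.0/24 (clear depth 24)
  add 99.177.136.0/21 -> H2 at depth 21
  add 250.118.63.176/28 -> H3 at depth 28
  ? 99.177.136.0  path d0:-→d1:-→d2:-→d3:-→d4:-→d5:-→d6:-→d7:-→d8:-→d9:-→d10:-→d11:-→d12:-→d13:-→d14:-→d15:-→d16:-→d17:-→d18:-→d19:-→d20:-→d21:H2  best=H2
  add 250.118.48.0/20 -> H3 at depth 20
  add 99.177.0.0/16 -> H2 at depth 16
  ? 250.118.48.1  path d0:-→d1:-→d2:-→d3:-→d4:-→d5:-→d6:-→d7:-→d8:-→d9:-→d10:H1→d11:-→d12:-→d13:-→d14:-→d15:-→d16:-→d17:-→d18:-→d19:-→d20:H3  best=H3
  ? 250.118.63.181  path d0:-→d1:-→d2:-→d3:-→d4:-→d5:-→d6:-→d7:-→d8:-→d9:-→d10:H1→d11:-→d12:-→d13:-→d14:-→d15:-→d16:-→d17:-→d18:-→d19:-→d20:H3→d21:-→d22:-→d23:-→d24:-→d25:-→d26:-→d27:-→d28:H3  best=H3
  ? 250.118.63.176  path d0:-→d1:-→d2:-→d3:-→d4:-→d5:-→d6:-→d7:-→d8:-→d9:-→d10:H1→d11:-→d12:-→d13:-→d14:-→d15:-→d16:-→d17:-→d18:-→d19:-→d20:H3→d21:-→d22:-→d23:-→d24:-→d25:-→d26:-→d27:-→d28:H3  best=H3
  add 99.177.142.32/28 -> H0 at depth 28
  add 99.0.0.0/8 -> H4 at depth 8
  add 250.112.0.0/12 -> H1 at depth 12
  ? 250.118.50.81  path d0:-→d1:-→d2:-→d3:-→d4:-→d5:-→d6:-→d7:-→d8:-→d9:-→d10:H1→d11:-→d12:H1→d13:-→d14:-→d15:-→d16:-→d17:-→d18:-→d19:-→d20:H3  best=H3
  ? 250.118.63.176  path d0:-→d1:-→d2:-→d3:-→d4:-→d5:-→d6:-→d7:-→d8:-→d9:-→d10:H1→d11:-→d12:H1→d13:-→d14:-→d15:-→d16:-→d17:-→d18:-→d19:-→d20:H3→d21:-→d22:-→d23:-→d24:-→d25:-→d26:-→d27:-→d28:H3  best=H3
  add 99.177.142.0/24 -> H4 at depth 24

== LOOKUPS ==
["H2","H3","H3","H3","H3","H3"]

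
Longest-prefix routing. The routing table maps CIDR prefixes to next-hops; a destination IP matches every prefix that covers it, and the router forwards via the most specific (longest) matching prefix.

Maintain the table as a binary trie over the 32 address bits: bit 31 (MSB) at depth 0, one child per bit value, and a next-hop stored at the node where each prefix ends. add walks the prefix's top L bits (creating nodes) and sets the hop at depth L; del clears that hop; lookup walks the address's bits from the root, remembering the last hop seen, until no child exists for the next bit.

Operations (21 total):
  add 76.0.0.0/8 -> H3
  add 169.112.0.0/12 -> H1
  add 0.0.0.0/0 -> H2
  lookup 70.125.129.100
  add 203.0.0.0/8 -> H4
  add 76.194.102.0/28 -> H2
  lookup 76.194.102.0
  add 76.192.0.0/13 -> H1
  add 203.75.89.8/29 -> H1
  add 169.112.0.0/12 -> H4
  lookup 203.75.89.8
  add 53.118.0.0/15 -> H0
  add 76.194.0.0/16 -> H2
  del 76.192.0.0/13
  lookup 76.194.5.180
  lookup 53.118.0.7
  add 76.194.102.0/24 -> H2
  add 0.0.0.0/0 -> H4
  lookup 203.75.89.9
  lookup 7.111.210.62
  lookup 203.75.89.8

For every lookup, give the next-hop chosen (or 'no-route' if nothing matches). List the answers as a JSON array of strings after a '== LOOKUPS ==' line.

Apply in order:
  + 76.0.0.0/8 (H3) depth=8
  + 169.112.0.0/12 (H1) depth=12
  + 0.0.0.0/0 (H2) depth=0
  lookup 70.125.129.100: bits 0100 walk d0:H2→d1:-→d2:-→d3:-→d4:- -> H2
  + 203.0.0.0/8 (H4) depth=8
  + 76.194.102.0/28 (H2) depth=28
  lookup 76.194.102.0: bits 0100110011000010011001100000 walk d0:H2→d1:-→d2:-→d3:-→d4:-→d5:-→d6:-→d7:-→d8:H3→d9:-→d10:-→d11:-→d12:-→d13:-→d14:-→d15:-→d16:-→d17:-→d18:-→d19:-→d20:-→d21:-→d22:-→d23:-→d24:-→d25:-→d26:-→d27:-→d28:H2 -> H2
  + 76.192.0.0/13 (H1) depth=13
  + 203.75.89.8/29 (H1) depth=29
  + 169.112.0.0/12 (H4) depth=12
  lookup 203.75.89.8: bits 11001011010010110101100100001 walk d0:H2→d1:-→d2:-→d3:-→d4:-→d5:-→d6:-→d7:-→d8:H4→d9:-→d10:-→d11:-→d12:-→d13:-→d14:-→d15:-→d16:-→d17:-→d18:-→d19:-→d20:-→d21:-→d22:-→d23:-→d24:-→d25:-→d26:-→d27:-→d28:-→d29:H1 -> H1
  + 53.118.0.0/15 (H0) depth=15
  + 76.194.0.0/16 (H2) depth=16
  del 76.192.0.0/13 (clear depth 13)
  lookup 76.194.5.180: bits 01001100110000100 walk d0:H2→d1:-→d2:-→d3:-→d4:-→d5:-→d6:-→d7:-→d8:H3→d9:-→d10:-→d11:-→d12:-→d13:-→d14:-→d15:-→d16:H2→d17:- -> H2
  lookup 53.118.0.7: bits 001101010111011 walk d0:H2→d1:-→d2:-→d3:-→d4:-→d5:-→d6:-→d7:-→d8:-→d9:-→d10:-→d11:-→d12:-→d13:-→d14:-→d15:H0 -> H0
  + 76.194.102.0/24 (H2) depth=24
  + 0.0.0.0/0 (H4) depth=0
  lookup 203.75.89.9: bits 11001011010010110101100100001 walk d0:H4→d1:-→d2:-→d3:-→d4:-→d5:-→d6:-→d7:-→d8:H4→d9:-→d10:-→d11:-→d12:-→d13:-→d14:-→d15:-→d16:-→d17:-→d18:-→d19:-→d20:-→d21:-→d22:-→d23:-→d24:-→d25:-→d26:-→d27:-→d28:-→d29:H1 -> H1
  lookup 7.111.210.62: bits 00 walk d0:H4→d1:-→d2:- -> H4
  lookup 203.75.89.8: bits 11001011010010110101100100001 walk d0:H4→d1:-→d2:-→d3:-→d4:-→d5:-→d6:-→d7:-→d8:H4→d9:-→d10:-→d11:-→d12:-→d13:-→d14:-→d15:-→d16:-→d17:-→d18:-→d19:-→d20:-→d21:-→d22:-→d23:-→d24:-→d25:-→d26:-→d27:-→d28:-→d29:H1 -> H1

== LOOKUPS ==
["H2","H2","H1","H2","H0","H1","H4","H1"]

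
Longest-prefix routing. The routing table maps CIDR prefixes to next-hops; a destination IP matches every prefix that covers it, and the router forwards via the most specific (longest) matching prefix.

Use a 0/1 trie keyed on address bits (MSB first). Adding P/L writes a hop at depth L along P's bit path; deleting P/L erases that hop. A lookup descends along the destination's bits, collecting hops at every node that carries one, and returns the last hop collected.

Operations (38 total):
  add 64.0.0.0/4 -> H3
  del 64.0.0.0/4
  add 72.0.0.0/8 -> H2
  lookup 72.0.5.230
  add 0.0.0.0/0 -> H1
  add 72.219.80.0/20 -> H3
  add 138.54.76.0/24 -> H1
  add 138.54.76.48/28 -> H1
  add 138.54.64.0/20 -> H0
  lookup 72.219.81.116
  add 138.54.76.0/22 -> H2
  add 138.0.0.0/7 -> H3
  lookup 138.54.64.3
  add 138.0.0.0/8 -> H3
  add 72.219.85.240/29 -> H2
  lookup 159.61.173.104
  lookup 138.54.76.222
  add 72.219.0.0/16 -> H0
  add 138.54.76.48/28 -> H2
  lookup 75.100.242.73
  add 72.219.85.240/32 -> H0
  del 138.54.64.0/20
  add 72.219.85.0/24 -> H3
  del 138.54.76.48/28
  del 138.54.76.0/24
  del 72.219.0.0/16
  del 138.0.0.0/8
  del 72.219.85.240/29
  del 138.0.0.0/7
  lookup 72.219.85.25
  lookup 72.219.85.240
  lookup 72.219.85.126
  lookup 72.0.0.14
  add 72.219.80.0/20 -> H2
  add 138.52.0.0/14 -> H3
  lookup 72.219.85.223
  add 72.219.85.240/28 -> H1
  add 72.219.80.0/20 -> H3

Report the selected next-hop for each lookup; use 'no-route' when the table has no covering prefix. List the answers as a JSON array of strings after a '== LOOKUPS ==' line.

Apply in order:
  + 64.0.0.0/4 (H3) depth=4
  del 64.0.0.0/4 (clear depth 4)
  + 72.0.0.0/8 (H2) depth=8
  Q 72.0.5.230: descend 01001000 ; hops seen [H2] ; pick H2
  + 0.0.0.0/0 (H1) depth=0
  + 72.219.80.0/20 (H3) depth=20
  + 138.54.76.0/24 (H1) depth=24
  + 138.54.76.48/28 (H1) depth=28
  + 138.54.64.0/20 (H0) depth=20
  Q 72.219.81.116: descend 01001000110110110101 ; hops seen [H1,H2,H3] ; pick H3
  + 138.54.76.0/22 (H2) depth=22
  + 138.0.0.0/7 (H3) depth=7
  Q 138.54.64.3: descend 10001010001101100100 ; hops seen [H1,H3,H0] ; pick H0
  + 138.0.0.0/8 (H3) depth=8
  + 72.219.85.240/29 (H2) depth=29
  Q 159.61.173.104: descend 100 ; hops seen [H1] ; pick H1
  Q 138.54.76.222: descend 100010100011011001001100 ; hops seen [H1,H3,H3,H0,H2,H1] ; pick H1
  + 72.219.0.0/16 (H0) depth=16
  + 138.54.76.48/28 (H2) depth=28
  Q 75.100.242.73: descend 010010 ; hops seen [H1] ; pick H1
  + 72.219.85.240/32 (H0) depth=32
  del 138.54.64.0/20 (clear depth 20)
  + 72.219.85.0/24 (H3) depth=24
  del 138.54.76.48/28 (clear depth 28)
  del 138.54.76.0/24 (clear depth 24)
  del 72.219.0.0/16 (clear depth 16)
  del 138.0.0.0/8 (clear depth 8)
  del 72.219.85.240/29 (clear depth 29)
  del 138.0.0.0/7 (clear depth 7)
  Q 72.219.85.25: descend 010010001101101101010101 ; hops seen [H1,H2,H3,H3] ; pick H3
  Q 72.219.85.240: descend 01001000110110110101010111110000 ; hops seen [H1,H2,H3,H3,H0] ; pick H0
  Q 72.219.85.126: descend 010010001101101101010101 ; hops seen [H1,H2,H3,H3] ; pick H3
  Q 72.0.0.14: descend 01001000 ; hops seen [H1,H2] ; pick H2
  + 72.219.80.0/20 (H2) depth=20
  + 138.52.0.0/14 (H3) depth=14
  Q 72.219.85.223: descend 01001000110110110101010111 ; hops seen [H1,H2,H2,H3] ; pick H3
  + 72.219.85.240/28 (H1) depth=28
  + 72.219.80.0/20 (H3) depth=20

== LOOKUPS ==
["H2","H3","H0","H1","H1","H1","H3","H0","H3","H2","H3"]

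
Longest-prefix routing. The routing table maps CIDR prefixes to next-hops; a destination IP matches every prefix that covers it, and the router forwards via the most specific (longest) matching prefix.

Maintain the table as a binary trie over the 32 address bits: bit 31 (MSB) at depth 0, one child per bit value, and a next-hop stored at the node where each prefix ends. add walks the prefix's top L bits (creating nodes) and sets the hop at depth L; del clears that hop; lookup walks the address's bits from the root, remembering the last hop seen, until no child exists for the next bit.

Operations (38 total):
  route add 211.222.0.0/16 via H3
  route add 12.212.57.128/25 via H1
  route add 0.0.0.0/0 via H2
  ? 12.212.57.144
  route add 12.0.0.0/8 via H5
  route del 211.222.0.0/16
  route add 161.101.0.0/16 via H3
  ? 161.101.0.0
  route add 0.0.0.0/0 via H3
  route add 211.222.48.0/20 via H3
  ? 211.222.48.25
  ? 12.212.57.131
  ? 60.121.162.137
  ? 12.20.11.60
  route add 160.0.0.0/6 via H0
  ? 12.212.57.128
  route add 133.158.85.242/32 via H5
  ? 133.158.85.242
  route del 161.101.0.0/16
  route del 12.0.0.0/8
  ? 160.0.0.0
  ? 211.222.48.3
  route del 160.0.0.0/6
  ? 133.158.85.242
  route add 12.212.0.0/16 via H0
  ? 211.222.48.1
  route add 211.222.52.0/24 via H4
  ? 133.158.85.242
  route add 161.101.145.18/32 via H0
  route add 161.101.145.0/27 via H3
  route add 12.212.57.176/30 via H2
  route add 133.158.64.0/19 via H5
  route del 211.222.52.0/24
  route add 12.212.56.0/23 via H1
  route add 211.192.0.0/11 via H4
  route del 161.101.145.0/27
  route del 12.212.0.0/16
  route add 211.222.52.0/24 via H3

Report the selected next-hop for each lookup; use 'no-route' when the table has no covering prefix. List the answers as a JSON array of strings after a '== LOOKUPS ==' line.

Trace:
  + 211.222.0.0/16 (H3) depth=16
  + 12.212.57.128/25 (H1) depth=25
  + 0.0.0.0/0 (H2) depth=0
  ? 12.212.57.144  path d0:H2→d1:-→d2:-→d3:-→d4:-→d5:-→d6:-→d7:-→d8:-→d9:-→d10:-→d11:-→d12:-→d13:-→d14:-→d15:-→d16:-→d17:-→d18:-→d19:-→d20:-→d21:-→d22:-→d23:-→d24:-→d25:H1  best=H1
  + 12.0.0.0/8 (H5) depth=8
  del 211.222.0.0/16 (clear depth 16)
  + 161.101.0.0/16 (H3) depth=16
  ? 161.101.0.0  path d0:H2→d1:-→d2:-→d3:-→d4:-→d5:-→d6:-→d7:-→d8:-→d9:-→d10:-→d11:-→d12:-→d13:-→d14:-→d15:-→d16:H3  best=H3
  + 0.0.0.0/0 (H3) depth=0
  + 211.222.48.0/20 (H3) depth=20
  ? 211.222.48.25  path d0:H3→d1:-→d2:-→d3:-→d4:-→d5:-→d6:-→d7:-→d8:-→d9:-→d10:-→d11:-→d12:-→d13:-→d14:-→d15:-→d16:-→d17:-→d18:-→d19:-→d20:H3  best=H3
  ? 12.212.57.131  path d0:H3→d1:-→d2:-→d3:-→d4:-→d5:-→d6:-→d7:-→d8:H5→d9:-→d10:-→d11:-→d12:-→d13:-→d14:-→d15:-→d16:-→d17:-→d18:-→d19:-→d20:-→d21:-→d22:-→d23:-→d24:-→d25:H1  best=H1
  ? 60.121.162.137  path d0:H3→d1:-→d2:-  best=H3
  ? 12.20.11.60  path d0:H3→d1:-→d2:-→d3:-→d4:-→d5:-→d6:-→d7:-→d8:H5  best=H5
  + 160.0.0.0/6 (H0) depth=6
  ? 12.212.57.128  path d0:H3→d1:-→d2:-→d3:-→d4:-→d5:-→d6:-→d7:-→d8:H5→d9:-→d10:-→d11:-→d12:-→d13:-→d14:-→d15:-→d16:-→d17:-→d18:-→d19:-→d20:-→d21:-→d22:-→d23:-→d24:-→d25:H1  best=H1
  + 133.158.85.242/32 (H5) depth=32
  ? 133.158.85.242  path d0:H3→d1:-→d2:-→d3:-→d4:-→d5:-→d6:-→d7:-→d8:-→d9:-→d10:-→d11:-→d12:-→d13:-→d14:-→d15:-→d16:-→d17:-→d18:-→d19:-→d20:-→d21:-→d22:-→d23:-→d24:-→d25:-→d26:-→d27:-→d28:-→d29:-→d30:-→d31:-→d32:H5  best=H5
  del 161.101.0.0/16 (clear depth 16)
  del 12.0.0.0/8 (clear depth 8)
  ? 160.0.0.0  path d0:H3→d1:-→d2:-→d3:-→d4:-→d5:-→d6:H0→d7:-  best=H0
  ? 211.222.48.3  path d0:H3→d1:-→d2:-→d3:-→d4:-→d5:-→d6:-→d7:-→d8:-→d9:-→d10:-→d11:-→d12:-→d13:-→d14:-→d15:-→d16:-→d17:-→d18:-→d19:-→d20:H3  best=H3
  del 160.0.0.0/6 (clear depth 6)
  ? 133.158.85.242  path d0:H3→d1:-→d2:-→d3:-→d4:-→d5:-→d6:-→d7:-→d8:-→d9:-→d10:-→d11:-→d12:-→d13:-→d14:-→d15:-→d16:-→d17:-→d18:-→d19:-→d20:-→d21:-→d22:-→d23:-→d24:-→d25:-→d26:-→d27:-→d28:-→d29:-→d30:-→d31:-→d32:H5  best=H5
  + 12.212.0.0/16 (H0) depth=16
  ? 211.222.48.1  path d0:H3→d1:-→d2:-→d3:-→d4:-→d5:-→d6:-→d7:-→d8:-→d9:-→d10:-→d11:-→d12:-→d13:-→d14:-→d15:-→d16:-→d17:-→d18:-→d19:-→d20:H3  best=H3
  + 211.222.52.0/24 (H4) depth=24
  ? 133.158.85.242  path d0:H3→d1:-→d2:-→d3:-→d4:-→d5:-→d6:-→d7:-→d8:-→d9:-→d10:-→d11:-→d12:-→d13:-→d14:-→d15:-→d16:-→d17:-→d18:-→d19:-→d20:-→d21:-→d22:-→d23:-→d24:-→d25:-→d26:-→d27:-→d28:-→d29:-→d30:-→d31:-→d32:H5  best=H5
  + 161.101.145.18/32 (H0) depth=32
  + 161.101.145.0/27 (H3) depth=27
  + 12.212.57.176/30 (H2) depth=30
  + 133.158.64.0/19 (H5) depth=19
  del 211.222.52.0/24 (clear depth 24)
  + 12.212.56.0/23 (H1) depth=23
  + 211.192.0.0/11 (H4) depth=11
  del 161.101.145.0/27 (clear depth 27)
  del 12.212.0.0/16 (clear depth 16)
  + 211.222.52.0/24 (H3) depth=24

== LOOKUPS ==
["H1","H3","H3","H1","H3","H5","H1","H5","H0","H3","H5","H3","H5"]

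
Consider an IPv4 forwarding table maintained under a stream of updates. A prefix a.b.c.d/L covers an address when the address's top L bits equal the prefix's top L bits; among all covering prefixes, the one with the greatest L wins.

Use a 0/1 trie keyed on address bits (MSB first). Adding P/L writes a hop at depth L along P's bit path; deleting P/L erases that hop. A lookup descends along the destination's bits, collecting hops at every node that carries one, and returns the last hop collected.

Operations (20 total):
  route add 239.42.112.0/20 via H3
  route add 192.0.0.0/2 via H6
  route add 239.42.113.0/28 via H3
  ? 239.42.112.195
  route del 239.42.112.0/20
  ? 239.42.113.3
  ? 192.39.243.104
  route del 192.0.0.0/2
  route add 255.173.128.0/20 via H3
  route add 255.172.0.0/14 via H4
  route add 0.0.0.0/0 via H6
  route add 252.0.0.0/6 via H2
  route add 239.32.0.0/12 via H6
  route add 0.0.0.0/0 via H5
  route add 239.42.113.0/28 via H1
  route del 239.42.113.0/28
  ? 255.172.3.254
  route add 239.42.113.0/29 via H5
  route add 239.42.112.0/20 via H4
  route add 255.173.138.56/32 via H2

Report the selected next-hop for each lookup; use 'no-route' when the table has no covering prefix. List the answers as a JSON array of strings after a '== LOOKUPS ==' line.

Trace:
  + 239.42.112.0/20 (H3) depth=20
  + 192.0.0.0/2 (H6) depth=2
  + 239.42.113.0/28 (H3) depth=28
  Q 239.42.112.195: descend 11101111001010100111000 ; hops seen [H6,H3] ; pick H3
  del 239.42.112.0/20 (clear depth 20)
  Q 239.42.113.3: descend 1110111100101010011100010000 ; hops seen [H6,H3] ; pick H3
  Q 192.39.243.104: descend 11 ; hops seen [H6] ; pick H6
  del 192.0.0.0/2 (clear depth 2)
  + 255.173.128.0/20 (H3) depth=20
  + 255.172.0.0/14 (H4) depth=14
  + 0.0.0.0/0 (H6) depth=0
  + 252.0.0.0/6 (H2) depth=6
  + 239.32.0.0/12 (H6) depth=12
  + 0.0.0.0/0 (H5) depth=0
  + 239.42.113.0/28 (H1) depth=28
  del 239.42.113.0/28 (clear depth 28)
  Q 255.172.3.254: descend 111111111010110 ; hops seen [H5,H2,H4] ; pick H4
  + 239.42.113.0/29 (H5) depth=29
  + 239.42.112.0/20 (H4) depth=20
  + 255.173.138.56/32 (H2) depth=32

== LOOKUPS ==
["H3","H3","H6","H4"]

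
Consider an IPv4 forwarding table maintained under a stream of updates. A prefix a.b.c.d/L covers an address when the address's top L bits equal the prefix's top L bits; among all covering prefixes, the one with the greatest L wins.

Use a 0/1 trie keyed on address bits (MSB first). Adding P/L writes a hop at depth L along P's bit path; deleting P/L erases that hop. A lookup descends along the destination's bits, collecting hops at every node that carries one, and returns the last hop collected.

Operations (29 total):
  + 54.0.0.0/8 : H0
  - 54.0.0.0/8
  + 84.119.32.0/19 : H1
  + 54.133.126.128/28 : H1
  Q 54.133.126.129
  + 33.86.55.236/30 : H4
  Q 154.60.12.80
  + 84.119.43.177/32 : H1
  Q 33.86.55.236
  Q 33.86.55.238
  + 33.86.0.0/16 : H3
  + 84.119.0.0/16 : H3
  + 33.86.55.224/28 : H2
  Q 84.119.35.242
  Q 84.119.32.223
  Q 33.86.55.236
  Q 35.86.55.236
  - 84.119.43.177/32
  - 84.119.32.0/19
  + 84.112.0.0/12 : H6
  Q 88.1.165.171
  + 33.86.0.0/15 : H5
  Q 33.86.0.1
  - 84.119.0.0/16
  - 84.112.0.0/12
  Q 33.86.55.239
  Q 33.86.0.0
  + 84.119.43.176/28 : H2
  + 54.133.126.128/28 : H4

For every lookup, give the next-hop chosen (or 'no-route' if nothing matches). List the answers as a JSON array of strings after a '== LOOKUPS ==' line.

Trace:
  + 54.0.0.0/8 (H0) depth=8
  del 54.0.0.0/8 (clear depth 8)
  + 84.119.32.0/19 (H1) depth=19
  + 54.133.126.128/28 (H1) depth=28
  Q 54.133.126.129: descend 0011011010000101011111101000 ; hops seen [H1] ; pick H1
  + 33.86.55.236/30 (H4) depth=30
  Q 154.60.12.80: descend ε ; hops seen [∅] ; pick no-route
  + 84.119.43.177/32 (H1) depth=32
  Q 33.86.55.236: descend 001000010101011000110111111011 ; hops seen [H4] ; pick H4
  Q 33.86.55.238: descend 001000010101011000110111111011 ; hops seen [H4] ; pick H4
  + 33.86.0.0/16 (H3) depth=16
  + 84.119.0.0/16 (H3) depth=16
  + 33.86.55.224/28 (H2) depth=28
  Q 84.119.35.242: descend 01010100011101110010 ; hops seen [H3,H1] ; pick H1
  Q 84.119.32.223: descend 01010100011101110010 ; hops seen [H3,H1] ; pick H1
  Q 33.86.55.236: descend 001000010101011000110111111011 ; hops seen [H3,H2,H4] ; pick H4
  Q 35.86.55.236: descend 001000 ; hops seen [∅] ; pick no-route
  del 84.119.43.177/32 (clear depth 32)
  del 84.119.32.0/19 (clear depth 19)
  + 84.112.0.0/12 (H6) depth=12
  Q 88.1.165.171: descend 0101 ; hops seen [∅] ; pick no-route
  + 33.86.0.0/15 (H5) depth=15
  Q 33.86.0.1: descend 001000010101011000 ; hops seen [H5,H3] ; pick H3
  del 84.119.0.0/16 (clear depth 16)
  del 84.112.0.0/12 (clear depth 12)
  Q 33.86.55.239: descend 001000010101011000110111111011 ; hops seen [H5,H3,H2,H4] ; pick H4
  Q 33.86.0.0: descend 001000010101011000 ; hops seen [H5,H3] ; pick H3
  + 84.119.43.176/28 (H2) depth=28
  + 54.133.126.128/28 (H4) depth=28

== LOOKUPS ==
["H1","no-route","H4","H4","H1","H1","H4","no-route","no-route","H3","H4","H3"]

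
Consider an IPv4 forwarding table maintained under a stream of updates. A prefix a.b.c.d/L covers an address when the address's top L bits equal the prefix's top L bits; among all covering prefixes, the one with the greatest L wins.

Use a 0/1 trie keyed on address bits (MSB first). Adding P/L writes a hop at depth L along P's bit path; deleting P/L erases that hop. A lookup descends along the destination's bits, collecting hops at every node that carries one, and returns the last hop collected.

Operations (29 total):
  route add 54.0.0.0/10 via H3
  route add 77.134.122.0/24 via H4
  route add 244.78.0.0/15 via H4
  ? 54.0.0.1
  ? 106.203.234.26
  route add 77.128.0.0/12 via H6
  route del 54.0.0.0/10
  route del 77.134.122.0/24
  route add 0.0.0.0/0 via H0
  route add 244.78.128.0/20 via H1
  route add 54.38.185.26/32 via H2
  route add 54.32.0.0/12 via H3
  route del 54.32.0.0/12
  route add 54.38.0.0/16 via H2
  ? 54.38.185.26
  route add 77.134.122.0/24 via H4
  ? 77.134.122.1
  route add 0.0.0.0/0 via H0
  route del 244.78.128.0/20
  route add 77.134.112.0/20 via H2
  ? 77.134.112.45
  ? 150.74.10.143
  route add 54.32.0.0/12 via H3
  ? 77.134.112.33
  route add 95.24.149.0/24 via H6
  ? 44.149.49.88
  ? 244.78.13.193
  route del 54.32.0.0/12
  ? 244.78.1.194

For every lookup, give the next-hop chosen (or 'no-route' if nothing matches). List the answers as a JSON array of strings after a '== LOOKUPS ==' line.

Apply in order:
  + 54.0.0.0/10 (H3) depth=10
  + 77.134.122.0/24 (H4) depth=24
  + 244.78.0.0/15 (H4) depth=15
  lookup 54.0.0.1: bits 0011011000 walk d0:-→d1:-→d2:-→d3:-→d4:-→d5:-→d6:-→d7:-→d8:-→d9:-→d10:H3 -> H3
  lookup 106.203.234.26: bits 01 walk d0:-→d1:-→d2:- -> no-route
  + 77.128.0.0/12 (H6) depth=12
  del 54.0.0.0/10 (clear depth 10)
  del 77.134.122.0/24 (clear depth 24)
  + 0.0.0.0/0 (H0) depth=0
  + 244.78.128.0/20 (H1) depth=20
  + 54.38.185.26/32 (H2) depth=32
  + 54.32.0.0/12 (H3) depth=12
  del 54.32.0.0/12 (clear depth 12)
  + 54.38.0.0/16 (H2) depth=16
  lookup 54.38.185.26: bits 00110110001001101011100100011010 walk d0:H0→d1:-→d2:-→d3:-→d4:-→d5:-→d6:-→d7:-→d8:-→d9:-→d10:-→d11:-→d12:-→d13:-→d14:-→d15:-→d16:H2→d17:-→d18:-→d19:-→d20:-→d21:-→d22:-→d23:-→d24:-→d25:-→d26:-→d27:-→d28:-→d29:-→d30:-→d31:-→d32:H2 -> H2
  + 77.134.122.0/24 (H4) depth=24
  lookup 77.134.122.1: bits 010011011000011001111010 walk d0:H0→d1:-→d2:-→d3:-→d4:-→d5:-→d6:-→d7:-→d8:-→d9:-→d10:-→d11:-→d12:H6→d13:-→d14:-→d15:-→d16:-→d17:-→d18:-→d19:-→d20:-→d21:-→d22:-→d23:-→d24:H4 -> H4
  + 0.0.0.0/0 (H0) depth=0
  del 244.78.128.0/20 (clear depth 20)
  + 77.134.112.0/20 (H2) depth=20
  lookup 77.134.112.45: bits 01001101100001100111 walk d0:H0→d1:-→d2:-→d3:-→d4:-→d5:-→d6:-→d7:-→d8:-→d9:-→d10:-→d11:-→d12:H6→d13:-→d14:-→d15:-→d16:-→d17:-→d18:-→d19:-→d20:H2 -> H2
  lookup 150.74.10.143: bits 1 walk d0:H0→d1:- -> H0
  + 54.32.0.0/12 (H3) depth=12
  lookup 77.134.112.33: bits 01001101100001100111 walk d0:H0→d1:-→d2:-→d3:-→d4:-→d5:-→d6:-→d7:-→d8:-→d9:-→d10:-→d11:-→d12:H6→d13:-→d14:-→d15:-→d16:-→d17:-→d18:-→d19:-→d20:H2 -> H2
  + 95.24.149.0/24 (H6) depth=24
  lookup 44.149.49.88: bits 001 walk d0:H0→d1:-→d2:-→d3:- -> H0
  lookup 244.78.13.193: bits 1111010001001110 walk d0:H0→d1:-→d2:-→d3:-→d4:-→d5:-→d6:-→d7:-→d8:-→d9:-→d10:-→d11:-→d12:-→d13:-→d14:-→d15:H4→d16:- -> H4
  del 54.32.0.0/12 (clear depth 12)
  lookup 244.78.1.194: bits 1111010001001110 walk d0:H0→d1:-→d2:-→d3:-→d4:-→d5:-→d6:-→d7:-→d8:-→d9:-→d10:-→d11:-→d12:-→d13:-→d14:-→d15:H4→d16:- -> H4

== LOOKUPS ==
["H3","no-route","H2","H4","H2","H0","H2","H0","H4","H4"]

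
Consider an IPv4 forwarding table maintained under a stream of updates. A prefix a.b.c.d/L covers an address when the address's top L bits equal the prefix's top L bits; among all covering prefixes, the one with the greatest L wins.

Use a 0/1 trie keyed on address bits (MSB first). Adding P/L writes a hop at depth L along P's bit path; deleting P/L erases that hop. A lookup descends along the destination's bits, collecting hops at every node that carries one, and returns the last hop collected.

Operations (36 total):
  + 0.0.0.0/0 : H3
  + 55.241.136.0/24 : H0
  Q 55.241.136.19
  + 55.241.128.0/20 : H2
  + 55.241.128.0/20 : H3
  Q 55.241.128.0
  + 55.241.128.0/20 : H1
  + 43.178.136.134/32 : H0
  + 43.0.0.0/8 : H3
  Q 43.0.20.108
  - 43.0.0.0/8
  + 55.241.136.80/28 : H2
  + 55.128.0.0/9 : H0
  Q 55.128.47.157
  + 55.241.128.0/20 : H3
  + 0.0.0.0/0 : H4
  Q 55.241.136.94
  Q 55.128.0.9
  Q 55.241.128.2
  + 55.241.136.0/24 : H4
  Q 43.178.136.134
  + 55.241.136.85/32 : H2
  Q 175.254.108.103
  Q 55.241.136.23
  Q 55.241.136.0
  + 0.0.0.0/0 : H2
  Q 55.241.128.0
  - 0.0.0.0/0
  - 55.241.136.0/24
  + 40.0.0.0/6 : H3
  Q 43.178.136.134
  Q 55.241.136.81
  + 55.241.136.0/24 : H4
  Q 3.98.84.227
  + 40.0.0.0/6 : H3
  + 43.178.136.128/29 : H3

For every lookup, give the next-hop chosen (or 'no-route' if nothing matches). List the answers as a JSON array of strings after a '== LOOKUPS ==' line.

Process each operation:
  + 0.0.0.0/0 (H3) depth=0
  + 55.241.136.0/24 (H0) depth=24
  ? 55.241.136.19  path d0:H3→d1:-→d2:-→d3:-→d4:-→d5:-→d6:-→d7:-→d8:-→d9:-→d10:-→d11:-→d12:-→d13:-→d14:-→d15:-→d16:-→d17:-→d18:-→d19:-→d20:-→d21:-→d22:-→d23:-→d24:H0  best=H0
  + 55.241.128.0/20 (H2) depth=20
  + 55.241.128.0/20 (H3) depth=20
  ? 55.241.128.0  path d0:H3→d1:-→d2:-→d3:-→d4:-→d5:-→d6:-→d7:-→d8:-→d9:-→d10:-→d11:-→d12:-→d13:-→d14:-→d15:-→d16:-→d17:-→d18:-→d19:-→d20:H3  best=H3
  + 55.241.128.0/20 (H1) depth=20
  + 43.178.136.134/32 (H0) depth=32
  + 43.0.0.0/8 (H3) depth=8
  ? 43.0.20.108  path d0:H3→d1:-→d2:-→d3:-→d4:-→d5:-→d6:-→d7:-→d8:H3  best=H3
  del 43.0.0.0/8 (clear depth 8)
  + 55.241.136.80/28 (H2) depth=28
  + 55.128.0.0/9 (H0) depth=9
  ? 55.128.47.157  path d0:H3→d1:-→d2:-→d3:-→d4:-→d5:-→d6:-→d7:-→d8:-→d9:H0  best=H0
  + 55.241.128.0/20 (H3) depth=20
  + 0.0.0.0/0 (H4) depth=0
  ? 55.241.136.94  path d0:H4→d1:-→d2:-→d3:-→d4:-→d5:-→d6:-→d7:-→d8:-→d9:H0→d10:-→d11:-→d12:-→d13:-→d14:-→d15:-→d16:-→d17:-→d18:-→d19:-→d20:H3→d21:-→d22:-→d23:-→d24:H0→d25:-→d26:-→d27:-→d28:H2  best=H2
  ? 55.128.0.9  path d0:H4→d1:-→d2:-→d3:-→d4:-→d5:-→d6:-→d7:-→d8:-→d9:H0  best=H0
  ? 55.241.128.2  path d0:H4→d1:-→d2:-→d3:-→d4:-→d5:-→d6:-→d7:-→d8:-→d9:H0→d10:-→d11:-→d12:-→d13:-→d14:-→d15:-→d16:-→d17:-→d18:-→d19:-→d20:H3  best=H3
  + 55.241.136.0/24 (H4) depth=24
  ? 43.178.136.134  path d0:H4→d1:-→d2:-→d3:-→d4:-→d5:-→d6:-→d7:-→d8:-→d9:-→d10:-→d11:-→d12:-→d13:-→d14:-→d15:-→d16:-→d17:-→d18:-→d19:-→d20:-→d21:-→d22:-→d23:-→d24:-→d25:-→d26:-→d27:-→d28:-→d29:-→d30:-→d31:-→d32:H0  best=H0
  + 55.241.136.85/32 (H2) depth=32
  ? 175.254.108.103  path d0:H4  best=H4
  ? 55.241.136.23  path d0:H4→d1:-→d2:-→d3:-→d4:-→d5:-→d6:-→d7:-→d8:-→d9:H0→d10:-→d11:-→d12:-→d13:-→d14:-→d15:-→d16:-→d17:-→d18:-→d19:-→d20:H3→d21:-→d22:-→d23:-→d24:H4→d25:-  best=H4
  ? 55.241.136.0  path d0:H4→d1:-→d2:-→d3:-→d4:-→d5:-→d6:-→d7:-→d8:-→d9:H0→d10:-→d11:-→d12:-→d13:-→d14:-→d15:-→d16:-→d17:-→d18:-→d19:-→d20:H3→d21:-→d22:-→d23:-→d24:H4→d25:-  best=H4
  + 0.0.0.0/0 (H2) depth=0
  ? 55.241.128.0  path d0:H2→d1:-→d2:-→d3:-→d4:-→d5:-→d6:-→d7:-→d8:-→d9:H0→d10:-→d11:-→d12:-→d13:-→d14:-→d15:-→d16:-→d17:-→d18:-→d19:-→d20:H3  best=H3
  del 0.0.0.0/0 (clear depth 0)
  del 55.241.136.0/24 (clear depth 24)
  + 40.0.0.0/6 (H3) depth=6
  ? 43.178.136.134  path d0:-→d1:-→d2:-→d3:-→d4:-→d5:-→d6:H3→d7:-→d8:-→d9:-→d10:-→d11:-→d12:-→d13:-→d14:-→d15:-→d16:-→d17:-→d18:-→d19:-→d20:-→d21:-→d22:-→d23:-→d24:-→d25:-→d26:-→d27:-→d28:-→d29:-→d30:-→d31:-→d32:H0  best=H0
  ? 55.241.136.81  path d0:-→d1:-→d2:-→d3:-→d4:-→d5:-→d6:-→d7:-→d8:-→d9:H0→d10:-→d11:-→d12:-→d13:-→d14:-→d15:-→d16:-→d17:-→d18:-→d19:-→d20:H3→d21:-→d22:-→d23:-→d24:-→d25:-→d26:-→d27:-→d28:H2→d29:-  best=H2
  + 55.241.136.0/24 (H4) depth=24
  ? 3.98.84.227  path d0:-→d1:-→d2:-  best=no-route
  + 40.0.0.0/6 (H3) depth=6
  + 43.178.136.128/29 (H3) depth=29

== LOOKUPS ==
["H0","H3","H3","H0","H2","H0","H3","H0","H4","H4","H4","H3","H0","H2","no-route"]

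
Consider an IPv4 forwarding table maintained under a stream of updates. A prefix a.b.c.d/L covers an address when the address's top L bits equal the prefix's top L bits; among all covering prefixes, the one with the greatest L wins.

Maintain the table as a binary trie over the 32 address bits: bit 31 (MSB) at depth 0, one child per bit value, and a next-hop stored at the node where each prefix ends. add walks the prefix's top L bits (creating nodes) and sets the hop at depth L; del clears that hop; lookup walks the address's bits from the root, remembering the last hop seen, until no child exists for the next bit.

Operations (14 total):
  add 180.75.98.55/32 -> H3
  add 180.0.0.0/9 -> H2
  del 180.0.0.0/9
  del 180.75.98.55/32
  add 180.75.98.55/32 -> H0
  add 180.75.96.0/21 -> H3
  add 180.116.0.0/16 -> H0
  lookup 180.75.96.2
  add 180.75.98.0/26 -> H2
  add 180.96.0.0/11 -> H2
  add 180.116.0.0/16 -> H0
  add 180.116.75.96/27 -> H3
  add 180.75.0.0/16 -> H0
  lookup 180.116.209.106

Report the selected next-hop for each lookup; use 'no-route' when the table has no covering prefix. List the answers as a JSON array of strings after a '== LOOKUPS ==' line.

Process each operation:
  + 180.75.98.55/32 (H3) depth=32
  + 180.0.0.0/9 (H2) depth=9
  - 180.0.0.0/9 clear@9
  - 180.75.98.55/32 clear@32
  + 180.75.98.55/32 (H0) depth=32
  + 180.75.96.0/21 (H3) depth=21
  + 180.116.0.0/16 (H0) depth=16
  lookup 180.75.96.2: bits 1011010001001011011000 walk d0:-→d1:-→d2:-→d3:-→d4:-→d5:-→d6:-→d7:-→d8:-→d9:-→d10:-→d11:-→d12:-→d13:-→d14:-→d15:-→d16:-→d17:-→d18:-→d19:-→d20:-→d21:H3→d22:- -> H3
  + 180.75.98.0/26 (H2) depth=26
  + 180.96.0.0/11 (H2) depth=11
  + 180.116.0.0/16 (H0) depth=16
  + 180.116.75.96/27 (H3) depth=27
  + 180.75.0.0/16 (H0) depth=16
  lookup 180.116.209.106: bits 1011010001110100 walk d0:-→d1:-→d2:-→d3:-→d4:-→d5:-→d6:-→d7:-→d8:-→d9:-→d10:-→d11:H2→d12:-→d13:-→d14:-→d15:-→d16:H0 -> H0

== LOOKUPS ==
["H3","H0"]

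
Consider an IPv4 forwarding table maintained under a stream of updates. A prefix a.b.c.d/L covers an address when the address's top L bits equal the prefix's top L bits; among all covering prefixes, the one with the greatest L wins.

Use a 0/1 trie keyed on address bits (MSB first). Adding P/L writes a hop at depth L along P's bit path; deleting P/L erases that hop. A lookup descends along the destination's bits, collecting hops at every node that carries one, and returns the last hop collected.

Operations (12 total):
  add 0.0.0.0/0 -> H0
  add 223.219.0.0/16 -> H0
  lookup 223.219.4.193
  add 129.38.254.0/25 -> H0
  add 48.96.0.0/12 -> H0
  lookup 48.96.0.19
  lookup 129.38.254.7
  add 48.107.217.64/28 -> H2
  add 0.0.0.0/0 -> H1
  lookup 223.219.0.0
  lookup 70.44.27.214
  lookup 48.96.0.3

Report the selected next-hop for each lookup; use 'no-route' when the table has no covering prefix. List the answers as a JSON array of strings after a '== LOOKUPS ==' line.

Apply in order:
  + 0.0.0.0/0 (H0) depth=0
  + 223.219.0.0/16 (H0) depth=16
  Q 223.219.4.193: descend 1101111111011011 ; hops seen [H0,H0] ; pick H0
  + 129.38.254.0/25 (H0) depth=25
  + 48.96.0.0/12 (H0) depth=12
  Q 48.96.0.19: descend 001100000110 ; hops seen [H0,H0] ; pick H0
  Q 129.38.254.7: descend 1000000100100110111111100 ; hops seen [H0,H0] ; pick H0
  + 48.107.217.64/28 (H2) depth=28
  + 0.0.0.0/0 (H1) depth=0
  Q 223.219.0.0: descend 1101111111011011 ; hops seen [H1,H0] ; pick H0
  Q 70.44.27.214: descend 0 ; hops seen [H1] ; pick H1
  Q 48.96.0.3: descend 001100000110 ; hops seen [H1,H0] ; pick H0

== LOOKUPS ==
["H0","H0","H0","H0","H1","H0"]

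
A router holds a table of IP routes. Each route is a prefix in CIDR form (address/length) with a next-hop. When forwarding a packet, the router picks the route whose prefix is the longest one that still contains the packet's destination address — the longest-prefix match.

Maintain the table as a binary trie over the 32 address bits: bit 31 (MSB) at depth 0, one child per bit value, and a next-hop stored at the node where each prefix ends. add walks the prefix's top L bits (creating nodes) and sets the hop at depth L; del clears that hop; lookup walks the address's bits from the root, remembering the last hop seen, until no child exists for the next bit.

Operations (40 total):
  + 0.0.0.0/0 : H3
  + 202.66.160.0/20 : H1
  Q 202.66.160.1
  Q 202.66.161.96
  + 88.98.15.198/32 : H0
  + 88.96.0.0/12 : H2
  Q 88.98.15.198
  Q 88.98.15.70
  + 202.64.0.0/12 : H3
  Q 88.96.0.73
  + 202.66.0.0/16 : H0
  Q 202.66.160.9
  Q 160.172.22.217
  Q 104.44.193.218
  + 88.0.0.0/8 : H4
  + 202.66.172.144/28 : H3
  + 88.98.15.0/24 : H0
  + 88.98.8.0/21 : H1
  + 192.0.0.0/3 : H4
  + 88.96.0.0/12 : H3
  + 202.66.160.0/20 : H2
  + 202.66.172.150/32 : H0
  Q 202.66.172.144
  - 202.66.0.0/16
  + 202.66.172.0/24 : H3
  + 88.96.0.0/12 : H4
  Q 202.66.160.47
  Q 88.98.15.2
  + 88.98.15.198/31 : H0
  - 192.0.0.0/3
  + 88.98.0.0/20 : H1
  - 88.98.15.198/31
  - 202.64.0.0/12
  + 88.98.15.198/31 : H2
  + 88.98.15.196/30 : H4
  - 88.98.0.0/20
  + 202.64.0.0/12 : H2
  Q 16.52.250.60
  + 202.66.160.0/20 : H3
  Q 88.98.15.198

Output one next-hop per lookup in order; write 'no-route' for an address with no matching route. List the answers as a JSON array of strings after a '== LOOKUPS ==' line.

Trace:
  + 0.0.0.0/0 (H3) depth=0
  + 202.66.160.0/20 (H1) depth=20
  lookup 202.66.160.1: bits 11001010010000101010 walk d0:H3→d1:-→d2:-→d3:-→d4:-→d5:-→d6:-→d7:-→d8:-→d9:-→d10:-→d11:-→d12:-→d13:-→d14:-→d15:-→d16:-→d17:-→d18:-→d19:-→d20:H1 -> H1
  lookup 202.66.161.96: bits 11001010010000101010 walk d0:H3→d1:-→d2:-→d3:-→d4:-→d5:-→d6:-→d7:-→d8:-→d9:-→d10:-→d11:-→d12:-→d13:-→d14:-→d15:-→d16:-→d17:-→d18:-→d19:-→d20:H1 -> H1
  + 88.98.15.198/32 (H0) depth=32
  + 88.96.0.0/12 (H2) depth=12
  lookup 88.98.15.198: bits 01011000011000100000111111000110 walk d0:H3→d1:-→d2:-→d3:-→d4:-→d5:-→d6:-→d7:-→d8:-→d9:-→d10:-→d11:-→d12:H2→d13:-→d14:-→d15:-→d16:-→d17:-→d18:-→d19:-→d20:-→d21:-→d22:-→d23:-→d24:-→d25:-→d26:-→d27:-→d28:-→d29:-→d30:-→d31:-→d32:H0 -> H0
  lookup 88.98.15.70: bits 010110000110001000001111 walk d0:H3→d1:-→d2:-→d3:-→d4:-→d5:-→d6:-→d7:-→d8:-→d9:-→d10:-→d11:-→d12:H2→d13:-→d14:-→d15:-→d16:-→d17:-→d18:-→d19:-→d20:-→d21:-→d22:-→d23:-→d24:- -> H2
  + 202.64.0.0/12 (H3) depth=12
  lookup 88.96.0.73: bits 01011000011000 walk d0:H3→d1:-→d2:-→d3:-→d4:-→d5:-→d6:-→d7:-→d8:-→d9:-→d10:-→d11:-→d12:H2→d13:-→d14:- -> H2
  + 202.66.0.0/16 (H0) depth=16
  lookup 202.66.160.9: bits 11001010010000101010 walk d0:H3→d1:-→d2:-→d3:-→d4:-→d5:-→d6:-→d7:-→d8:-→d9:-→d10:-→d11:-→d12:H3→d13:-→d14:-→d15:-→d16:H0→d17:-→d18:-→d19:-→d20:H1 -> H1
  lookup 160.172.22.217: bits 1 walk d0:H3→d1:- -> H3
  lookup 104.44.193.218: bits 01 walk d0:H3→d1:-→d2:- -> H3
  + 88.0.0.0/8 (H4) depth=8
  + 202.66.172.144/28 (H3) depth=28
  + 88.98.15.0/24 (H0) depth=24
  + 88.98.8.0/21 (H1) depth=21
  + 192.0.0.0/3 (H4) depth=3
  + 88.96.0.0/12 (H3) depth=12
  + 202.66.160.0/20 (H2) depth=20
  + 202.66.172.150/32 (H0) depth=32
  lookup 202.66.172.144: bits 11001010010000101010110010010 walk d0:H3→d1:-→d2:-→d3:H4→d4:-→d5:-→d6:-→d7:-→d8:-→d9:-→d10:-→d11:-→d12:H3→d13:-→d14:-→d15:-→d16:H0→d17:-→d18:-→d19:-→d20:H2→d21:-→d22:-→d23:-→d24:-→d25:-→d26:-→d27:-→d28:H3→d29:- -> H3
  - 202.66.0.0/16 clear@16
  + 202.66.172.0/24 (H3) depth=24
  + 88.96.0.0/12 (H4) depth=12
  lookup 202.66.160.47: bits 11001010010000101010 walk d0:H3→d1:-→d2:-→d3:H4→d4:-→d5:-→d6:-→d7:-→d8:-→d9:-→d10:-→d11:-→d12:H3→d13:-→d14:-→d15:-→d16:-→d17:-→d18:-→d19:-→d20:H2 -> H2
  lookup 88.98.15.2: bits 010110000110001000001111 walk d0:H3→d1:-→d2:-→d3:-→d4:-→d5:-→d6:-→d7:-→d8:H4→d9:-→d10:-→d11:-→d12:H4→d13:-→d14:-→d15:-→d16:-→d17:-→d18:-→d19:-→d20:-→d21:H1→d22:-→d23:-→d24:H0 -> H0
  + 88.98.15.198/31 (H0) depth=31
  - 192.0.0.0/3 clear@3
  + 88.98.0.0/20 (H1) depth=20
  - 88.98.15.198/31 clear@31
  - 202.64.0.0/12 clear@12
  + 88.98.15.198/31 (H2) depth=31
  + 88.98.15.196/30 (H4) depth=30
  - 88.98.0.0/20 clear@20
  + 202.64.0.0/12 (H2) depth=12
  lookup 16.52.250.60: bits 0 walk d0:H3→d1:- -> H3
  + 202.66.160.0/20 (H3) depth=20
  lookup 88.98.15.198: bits 01011000011000100000111111000110 walk d0:H3→d1:-→d2:-→d3:-→d4:-→d5:-→d6:-→d7:-→d8:H4→d9:-→d10:-→d11:-→d12:H4→d13:-→d14:-→d15:-→d16:-→d17:-→d18:-→d19:-→d20:-→d21:H1→d22:-→d23:-→d24:H0→d25:-→d26:-→d27:-→d28:-→d29:-→d30:H4→d31:H2→d32:H0 -> H0

== LOOKUPS ==
["H1","H1","H0","H2","H2","H1","H3","H3","H3","H2","H0","H3","H0"]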